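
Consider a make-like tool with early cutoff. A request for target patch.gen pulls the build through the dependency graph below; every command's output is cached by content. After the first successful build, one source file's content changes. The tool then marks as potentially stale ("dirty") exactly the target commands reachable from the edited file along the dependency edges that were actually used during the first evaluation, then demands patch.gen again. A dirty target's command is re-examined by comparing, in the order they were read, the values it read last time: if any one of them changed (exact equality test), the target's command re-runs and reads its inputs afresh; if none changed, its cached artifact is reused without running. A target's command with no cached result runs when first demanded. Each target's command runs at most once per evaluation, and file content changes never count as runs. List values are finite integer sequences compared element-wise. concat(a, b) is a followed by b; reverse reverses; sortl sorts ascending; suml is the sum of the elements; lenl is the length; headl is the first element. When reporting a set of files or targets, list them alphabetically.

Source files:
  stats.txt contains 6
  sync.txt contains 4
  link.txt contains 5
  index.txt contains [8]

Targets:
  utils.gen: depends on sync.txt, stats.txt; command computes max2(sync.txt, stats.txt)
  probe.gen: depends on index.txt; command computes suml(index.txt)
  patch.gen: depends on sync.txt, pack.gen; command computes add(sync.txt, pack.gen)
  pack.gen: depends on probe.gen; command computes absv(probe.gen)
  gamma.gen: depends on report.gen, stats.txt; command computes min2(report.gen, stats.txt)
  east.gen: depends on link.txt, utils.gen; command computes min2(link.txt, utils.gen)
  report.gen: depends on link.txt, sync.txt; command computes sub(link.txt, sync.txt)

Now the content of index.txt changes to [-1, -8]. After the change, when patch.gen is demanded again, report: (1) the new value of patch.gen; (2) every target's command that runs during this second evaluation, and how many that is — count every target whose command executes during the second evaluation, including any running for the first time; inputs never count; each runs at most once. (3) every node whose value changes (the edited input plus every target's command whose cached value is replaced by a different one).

Demanding patch.gen again yields 13.
3 target commands run: pack.gen, patch.gen, probe.gen.
The nodes whose values change: index.txt, pack.gen, patch.gen, probe.gen.

First demand of the output computes:
  probe.gen = suml([8]) = 8
  pack.gen = absv(8) = 8
  patch.gen = add(4, 8) = 12

After the edit, cleaning proceeds:
  probe.gen: a read changed (index.txt [8]->[-1, -8]) — executes, giving -9.
  pack.gen: a read changed (probe.gen 8->-9) — executes, giving 9.
  patch.gen: a read changed (pack.gen 8->9) — executes, giving 13.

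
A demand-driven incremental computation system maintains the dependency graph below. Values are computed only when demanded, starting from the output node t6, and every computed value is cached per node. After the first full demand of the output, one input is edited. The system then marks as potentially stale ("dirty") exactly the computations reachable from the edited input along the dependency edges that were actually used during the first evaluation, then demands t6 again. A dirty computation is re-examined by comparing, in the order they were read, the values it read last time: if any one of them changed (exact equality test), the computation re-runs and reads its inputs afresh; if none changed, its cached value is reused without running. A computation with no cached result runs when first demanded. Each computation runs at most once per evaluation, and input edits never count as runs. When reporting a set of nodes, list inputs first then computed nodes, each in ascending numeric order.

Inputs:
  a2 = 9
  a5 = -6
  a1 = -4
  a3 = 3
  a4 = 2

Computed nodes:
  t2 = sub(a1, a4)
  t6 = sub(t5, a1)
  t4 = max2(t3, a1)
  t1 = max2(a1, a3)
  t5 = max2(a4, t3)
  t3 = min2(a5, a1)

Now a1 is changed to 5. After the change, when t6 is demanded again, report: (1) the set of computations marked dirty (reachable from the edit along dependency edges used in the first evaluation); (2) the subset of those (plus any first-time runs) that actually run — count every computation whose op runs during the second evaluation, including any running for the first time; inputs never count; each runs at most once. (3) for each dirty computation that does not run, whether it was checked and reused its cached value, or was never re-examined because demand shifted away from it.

Marked dirty: t3, t5, t6.
Computations that run: t3, t6 — 2 in total.
Checked but reused from cache: t5.
Key observation: the cutoff stops propagation at t5 — its inputs' values are unchanged, so it reuses its cache.

First evaluation (everything demanded from the output):
  t3 = min2(-6, -4) = -6
  t5 = max2(2, -6) = 2
  t6 = sub(2, -4) = 6

Propagation after the edit:
  t3: runs — a1 -4->5; result -6 (same value as before).
  t5: checked — values it read are unchanged (a4 unchanged, t3 unchanged); reused cached 2 without running.
  t6: runs — a1 -4->5; result -3.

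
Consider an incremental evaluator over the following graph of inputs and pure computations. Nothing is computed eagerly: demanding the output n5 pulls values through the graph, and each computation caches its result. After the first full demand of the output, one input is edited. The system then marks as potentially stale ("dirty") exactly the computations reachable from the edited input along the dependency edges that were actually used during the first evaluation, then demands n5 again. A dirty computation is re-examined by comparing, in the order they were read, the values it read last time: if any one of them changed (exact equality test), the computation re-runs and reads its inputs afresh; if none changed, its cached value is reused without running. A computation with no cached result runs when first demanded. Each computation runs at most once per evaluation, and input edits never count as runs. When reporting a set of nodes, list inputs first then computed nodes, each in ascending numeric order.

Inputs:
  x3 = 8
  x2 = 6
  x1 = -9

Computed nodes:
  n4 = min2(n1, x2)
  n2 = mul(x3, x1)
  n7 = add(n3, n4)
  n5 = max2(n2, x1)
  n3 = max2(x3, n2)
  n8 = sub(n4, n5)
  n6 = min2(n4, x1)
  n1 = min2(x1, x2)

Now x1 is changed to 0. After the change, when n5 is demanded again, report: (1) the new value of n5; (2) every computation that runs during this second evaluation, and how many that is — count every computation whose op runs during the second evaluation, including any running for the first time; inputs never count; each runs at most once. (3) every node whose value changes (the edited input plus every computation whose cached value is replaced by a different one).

Initial pass — values computed on the first demand:
  n2 = mul(8, -9) = -72
  n5 = max2(-72, -9) = -9

Second demand — change propagation:
  n2: re-runs because x1 -9->0; new result 0.
  n5: re-runs because n2 -72->0; x1 -9->0; new result 0.

n5 now evaluates to 0.
Run set: n2, n5 (2 run).
Changed values: x1, n2, n5.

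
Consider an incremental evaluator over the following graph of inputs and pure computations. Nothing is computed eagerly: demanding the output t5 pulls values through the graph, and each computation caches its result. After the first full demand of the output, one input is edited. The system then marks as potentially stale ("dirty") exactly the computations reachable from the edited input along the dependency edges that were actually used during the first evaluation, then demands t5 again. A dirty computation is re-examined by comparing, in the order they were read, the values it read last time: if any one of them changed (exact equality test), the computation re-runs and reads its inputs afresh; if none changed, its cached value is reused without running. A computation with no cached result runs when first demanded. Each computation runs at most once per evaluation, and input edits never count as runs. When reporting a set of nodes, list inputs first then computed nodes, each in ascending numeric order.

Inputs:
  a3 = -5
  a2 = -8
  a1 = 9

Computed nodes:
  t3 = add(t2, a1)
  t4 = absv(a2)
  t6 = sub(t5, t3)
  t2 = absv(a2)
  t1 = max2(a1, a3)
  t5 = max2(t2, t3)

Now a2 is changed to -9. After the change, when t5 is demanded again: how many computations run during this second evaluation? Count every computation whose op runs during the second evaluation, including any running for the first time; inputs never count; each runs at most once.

Run set: t2, t3, t5 (3 run).

Initial pass — values computed on the first demand:
  t2 = absv(-8) = 8
  t3 = add(8, 9) = 17
  t5 = max2(8, 17) = 17

Second demand — change propagation:
  t2: re-runs because a2 -8->-9; new result 9.
  t3: re-runs because t2 8->9; new result 18.
  t5: re-runs because t2 8->9; t3 17->18; new result 18.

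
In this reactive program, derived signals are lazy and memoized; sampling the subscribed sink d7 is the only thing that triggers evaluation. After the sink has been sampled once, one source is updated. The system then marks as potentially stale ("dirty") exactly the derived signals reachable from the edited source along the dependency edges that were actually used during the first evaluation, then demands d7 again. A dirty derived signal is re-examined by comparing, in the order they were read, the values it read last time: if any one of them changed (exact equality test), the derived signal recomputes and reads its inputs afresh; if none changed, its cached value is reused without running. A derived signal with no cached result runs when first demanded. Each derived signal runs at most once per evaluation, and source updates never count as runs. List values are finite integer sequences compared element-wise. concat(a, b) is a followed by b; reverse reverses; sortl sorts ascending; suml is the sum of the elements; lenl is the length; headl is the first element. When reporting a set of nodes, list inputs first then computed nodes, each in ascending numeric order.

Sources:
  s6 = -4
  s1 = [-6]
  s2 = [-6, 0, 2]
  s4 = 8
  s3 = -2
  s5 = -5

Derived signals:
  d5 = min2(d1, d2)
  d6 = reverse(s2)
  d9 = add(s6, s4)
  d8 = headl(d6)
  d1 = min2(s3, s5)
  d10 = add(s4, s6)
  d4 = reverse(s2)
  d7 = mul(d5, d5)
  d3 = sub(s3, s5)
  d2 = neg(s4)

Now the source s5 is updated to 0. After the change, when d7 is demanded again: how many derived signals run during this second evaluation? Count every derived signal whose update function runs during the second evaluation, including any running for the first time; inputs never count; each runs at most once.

First demand of the output computes:
  d1 = min2(-2, -5) = -5
  d2 = neg(8) = -8
  d5 = min2(-5, -8) = -8
  d7 = mul(-8, -8) = 64

After the edit, cleaning proceeds:
  d1: a read changed (s5 -5->0) — executes, giving -2.
  d5: a read changed (d1 -5->-2) — executes, giving -8 — identical to its old value.
  d7: dirty, but its reads are unchanged (d5 unchanged, d5 unchanged); cached 64 stands.

Note the absorption at d5: it re-runs yet its value is the same, leaving the output's value untouched.

2 derived signals run: d1, d5.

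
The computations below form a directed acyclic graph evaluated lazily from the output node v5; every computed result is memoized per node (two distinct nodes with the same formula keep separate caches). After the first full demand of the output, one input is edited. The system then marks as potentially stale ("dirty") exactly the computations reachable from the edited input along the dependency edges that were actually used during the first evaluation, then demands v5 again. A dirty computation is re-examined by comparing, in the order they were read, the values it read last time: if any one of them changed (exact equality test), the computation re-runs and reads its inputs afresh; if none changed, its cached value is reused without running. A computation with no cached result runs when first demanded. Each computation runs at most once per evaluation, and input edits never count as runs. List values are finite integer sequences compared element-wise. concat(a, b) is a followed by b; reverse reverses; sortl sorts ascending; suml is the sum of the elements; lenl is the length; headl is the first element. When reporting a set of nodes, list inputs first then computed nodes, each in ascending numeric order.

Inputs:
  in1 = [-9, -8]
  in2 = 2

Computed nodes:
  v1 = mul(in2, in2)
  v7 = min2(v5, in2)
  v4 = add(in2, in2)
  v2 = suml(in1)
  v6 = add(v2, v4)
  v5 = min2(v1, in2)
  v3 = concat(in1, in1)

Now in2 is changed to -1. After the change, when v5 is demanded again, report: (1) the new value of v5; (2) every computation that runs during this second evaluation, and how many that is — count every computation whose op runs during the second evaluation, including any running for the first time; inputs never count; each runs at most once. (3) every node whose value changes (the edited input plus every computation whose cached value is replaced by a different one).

First demand of the output computes:
  v1 = mul(2, 2) = 4
  v5 = min2(4, 2) = 2

After the edit, cleaning proceeds:
  v1: a read changed (in2 2->-1; in2 2->-1) — executes, giving 1.
  v5: a read changed (v1 4->1; in2 2->-1) — executes, giving -1.

Demanding v5 again yields -1.
2 computations run: v1, v5.
The nodes whose values change: in2, v1, v5.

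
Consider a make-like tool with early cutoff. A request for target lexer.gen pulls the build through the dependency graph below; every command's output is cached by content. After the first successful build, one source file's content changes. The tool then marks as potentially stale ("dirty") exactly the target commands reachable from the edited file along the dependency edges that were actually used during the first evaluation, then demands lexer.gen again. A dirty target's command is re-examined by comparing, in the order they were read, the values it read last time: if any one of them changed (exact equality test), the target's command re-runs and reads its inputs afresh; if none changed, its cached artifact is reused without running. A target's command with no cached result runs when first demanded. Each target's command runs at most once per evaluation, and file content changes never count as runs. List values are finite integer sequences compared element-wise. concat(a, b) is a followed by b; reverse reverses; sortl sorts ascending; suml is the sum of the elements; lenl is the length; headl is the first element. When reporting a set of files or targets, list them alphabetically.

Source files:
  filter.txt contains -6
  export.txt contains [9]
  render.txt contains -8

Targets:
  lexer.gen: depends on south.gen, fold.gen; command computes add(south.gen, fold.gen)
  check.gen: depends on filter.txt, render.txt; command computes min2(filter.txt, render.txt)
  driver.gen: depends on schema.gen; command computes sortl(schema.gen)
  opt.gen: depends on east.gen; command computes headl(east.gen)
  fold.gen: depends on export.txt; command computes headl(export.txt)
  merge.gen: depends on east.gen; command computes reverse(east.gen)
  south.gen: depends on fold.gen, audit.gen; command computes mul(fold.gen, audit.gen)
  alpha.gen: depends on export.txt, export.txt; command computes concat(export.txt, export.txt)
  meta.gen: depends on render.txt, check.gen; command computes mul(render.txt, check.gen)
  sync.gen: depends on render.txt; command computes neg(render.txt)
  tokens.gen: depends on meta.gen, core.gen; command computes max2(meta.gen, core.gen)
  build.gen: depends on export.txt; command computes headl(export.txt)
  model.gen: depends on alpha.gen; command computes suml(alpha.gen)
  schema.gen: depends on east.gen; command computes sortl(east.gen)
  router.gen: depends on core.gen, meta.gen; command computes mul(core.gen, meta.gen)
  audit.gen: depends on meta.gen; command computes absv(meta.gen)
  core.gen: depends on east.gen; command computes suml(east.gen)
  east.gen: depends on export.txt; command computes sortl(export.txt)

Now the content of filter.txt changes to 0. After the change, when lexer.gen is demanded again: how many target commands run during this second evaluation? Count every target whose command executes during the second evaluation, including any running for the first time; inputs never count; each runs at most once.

First demand of the output computes:
  check.gen = min2(-6, -8) = -8
  fold.gen = headl([9]) = 9
  meta.gen = mul(-8, -8) = 64
  audit.gen = absv(64) = 64
  south.gen = mul(9, 64) = 576
  lexer.gen = add(576, 9) = 585

After the edit, cleaning proceeds:
  check.gen: a read changed (filter.txt -6->0) — executes, giving -8 — identical to its old value.
  meta.gen: dirty, but its reads are unchanged (render.txt unchanged, check.gen unchanged); cached 64 stands.
  audit.gen: dirty, but its reads are unchanged (meta.gen unchanged); cached 64 stands.
  south.gen: dirty, but its reads are unchanged (fold.gen unchanged, audit.gen unchanged); cached 576 stands.
  lexer.gen: dirty, but its reads are unchanged (south.gen unchanged, fold.gen unchanged); cached 585 stands.

Note the absorption at check.gen: it re-runs yet its value is the same, leaving the output's value untouched.

1 target commands run: check.gen.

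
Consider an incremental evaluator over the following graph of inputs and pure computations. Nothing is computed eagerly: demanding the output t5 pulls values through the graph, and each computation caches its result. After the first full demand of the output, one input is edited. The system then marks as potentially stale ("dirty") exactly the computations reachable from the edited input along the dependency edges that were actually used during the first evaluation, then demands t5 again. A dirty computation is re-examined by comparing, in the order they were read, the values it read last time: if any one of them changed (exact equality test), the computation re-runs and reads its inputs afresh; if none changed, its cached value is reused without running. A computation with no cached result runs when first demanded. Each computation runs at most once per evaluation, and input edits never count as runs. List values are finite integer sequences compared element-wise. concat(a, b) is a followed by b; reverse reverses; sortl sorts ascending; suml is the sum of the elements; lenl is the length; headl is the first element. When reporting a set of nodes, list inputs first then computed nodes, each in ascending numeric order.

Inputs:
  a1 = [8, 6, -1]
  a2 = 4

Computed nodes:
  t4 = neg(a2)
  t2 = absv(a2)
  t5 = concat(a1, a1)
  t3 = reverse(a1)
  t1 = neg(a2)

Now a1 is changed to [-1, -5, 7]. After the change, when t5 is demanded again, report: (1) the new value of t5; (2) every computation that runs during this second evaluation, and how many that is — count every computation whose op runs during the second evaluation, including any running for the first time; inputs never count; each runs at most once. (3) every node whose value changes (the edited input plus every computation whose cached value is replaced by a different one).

t5 now evaluates to [-1, -5, 7, -1, -5, 7].
Run set: t5 (1 run).
Changed values: a1, t5.

Initial pass — values computed on the first demand:
  t5 = concat([8, 6, -1], [8, 6, -1]) = [8, 6, -1, 8, 6, -1]

Second demand — change propagation:
  t5: re-runs because a1 [8, 6, -1]->[-1, -5, 7]; a1 [8, 6, -1]->[-1, -5, 7]; new result [-1, -5, 7, -1, -5, 7].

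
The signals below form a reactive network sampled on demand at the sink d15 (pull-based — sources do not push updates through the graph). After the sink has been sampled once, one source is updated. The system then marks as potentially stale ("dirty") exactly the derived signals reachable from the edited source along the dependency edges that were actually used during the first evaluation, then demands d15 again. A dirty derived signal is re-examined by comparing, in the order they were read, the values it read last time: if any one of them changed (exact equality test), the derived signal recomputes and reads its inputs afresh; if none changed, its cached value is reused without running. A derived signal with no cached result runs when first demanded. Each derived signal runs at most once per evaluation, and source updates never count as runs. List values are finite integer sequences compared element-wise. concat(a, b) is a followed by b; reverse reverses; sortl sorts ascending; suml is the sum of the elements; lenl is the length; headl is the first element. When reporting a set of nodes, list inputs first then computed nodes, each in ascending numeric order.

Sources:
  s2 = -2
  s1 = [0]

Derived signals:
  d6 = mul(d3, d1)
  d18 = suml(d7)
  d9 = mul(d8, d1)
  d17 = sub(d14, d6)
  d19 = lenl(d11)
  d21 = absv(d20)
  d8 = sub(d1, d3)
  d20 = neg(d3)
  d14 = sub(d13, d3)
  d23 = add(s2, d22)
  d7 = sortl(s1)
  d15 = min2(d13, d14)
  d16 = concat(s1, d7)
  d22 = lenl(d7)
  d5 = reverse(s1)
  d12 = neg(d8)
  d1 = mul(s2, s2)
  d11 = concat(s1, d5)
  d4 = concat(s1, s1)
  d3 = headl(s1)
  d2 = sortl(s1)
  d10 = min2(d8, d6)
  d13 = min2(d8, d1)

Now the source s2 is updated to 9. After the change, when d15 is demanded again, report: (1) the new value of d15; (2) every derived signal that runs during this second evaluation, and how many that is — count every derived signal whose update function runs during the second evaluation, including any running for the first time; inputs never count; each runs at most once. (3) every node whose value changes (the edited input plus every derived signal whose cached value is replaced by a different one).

d15 now evaluates to 81.
Run set: d1, d8, d13, d14, d15 (5 run).
Changed values: s2, d1, d8, d13, d14, d15.

Initial pass — values computed on the first demand:
  d1 = mul(-2, -2) = 4
  d3 = headl([0]) = 0
  d8 = sub(4, 0) = 4
  d13 = min2(4, 4) = 4
  d14 = sub(4, 0) = 4
  d15 = min2(4, 4) = 4

Second demand — change propagation:
  d1: re-runs because s2 -2->9; s2 -2->9; new result 81.
  d8: re-runs because d1 4->81; new result 81.
  d13: re-runs because d8 4->81; d1 4->81; new result 81.
  d14: re-runs because d13 4->81; new result 81.
  d15: re-runs because d13 4->81; d14 4->81; new result 81.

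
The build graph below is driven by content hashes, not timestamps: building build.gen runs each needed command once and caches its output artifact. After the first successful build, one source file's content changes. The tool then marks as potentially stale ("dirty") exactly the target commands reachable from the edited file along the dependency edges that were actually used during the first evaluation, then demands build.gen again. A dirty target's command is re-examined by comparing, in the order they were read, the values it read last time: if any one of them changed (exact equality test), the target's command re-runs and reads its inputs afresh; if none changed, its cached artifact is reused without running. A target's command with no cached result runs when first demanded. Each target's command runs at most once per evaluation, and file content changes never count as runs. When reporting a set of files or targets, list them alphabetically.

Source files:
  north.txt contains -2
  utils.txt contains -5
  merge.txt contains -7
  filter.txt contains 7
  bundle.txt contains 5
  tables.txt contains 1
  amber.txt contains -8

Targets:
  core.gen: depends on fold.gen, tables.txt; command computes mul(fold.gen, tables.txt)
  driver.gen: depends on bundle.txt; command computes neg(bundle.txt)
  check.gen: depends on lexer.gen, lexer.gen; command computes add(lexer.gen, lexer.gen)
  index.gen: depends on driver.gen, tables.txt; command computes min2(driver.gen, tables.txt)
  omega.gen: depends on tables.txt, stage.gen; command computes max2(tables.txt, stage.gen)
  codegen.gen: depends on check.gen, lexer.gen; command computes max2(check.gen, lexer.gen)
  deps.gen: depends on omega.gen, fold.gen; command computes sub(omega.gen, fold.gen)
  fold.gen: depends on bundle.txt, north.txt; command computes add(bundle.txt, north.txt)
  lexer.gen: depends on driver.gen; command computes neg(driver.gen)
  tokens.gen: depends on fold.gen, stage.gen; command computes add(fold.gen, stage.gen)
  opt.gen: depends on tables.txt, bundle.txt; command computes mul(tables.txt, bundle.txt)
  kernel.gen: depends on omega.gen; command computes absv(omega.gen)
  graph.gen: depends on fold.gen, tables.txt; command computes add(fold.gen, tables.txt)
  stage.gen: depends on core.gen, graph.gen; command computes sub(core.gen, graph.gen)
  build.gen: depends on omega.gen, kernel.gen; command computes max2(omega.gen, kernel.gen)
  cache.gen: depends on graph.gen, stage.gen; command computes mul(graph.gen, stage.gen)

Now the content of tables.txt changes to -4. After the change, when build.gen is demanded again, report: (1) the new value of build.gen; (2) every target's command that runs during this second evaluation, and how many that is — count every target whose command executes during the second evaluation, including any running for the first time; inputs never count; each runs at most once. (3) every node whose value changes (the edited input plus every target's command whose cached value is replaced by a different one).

build.gen now evaluates to 4.
Run set: build.gen, core.gen, graph.gen, kernel.gen, omega.gen, stage.gen (6 run).
Changed values: build.gen, core.gen, graph.gen, kernel.gen, omega.gen, stage.gen, tables.txt.

Initial pass — values computed on the first demand:
  fold.gen = add(5, -2) = 3
  core.gen = mul(3, 1) = 3
  graph.gen = add(3, 1) = 4
  stage.gen = sub(3, 4) = -1
  omega.gen = max2(1, -1) = 1
  kernel.gen = absv(1) = 1
  build.gen = max2(1, 1) = 1

Second demand — change propagation:
  core.gen: re-runs because tables.txt 1->-4; new result -12.
  graph.gen: re-runs because tables.txt 1->-4; new result -1.
  stage.gen: re-runs because core.gen 3->-12; graph.gen 4->-1; new result -11.
  omega.gen: re-runs because tables.txt 1->-4; stage.gen -1->-11; new result -4.
  kernel.gen: re-runs because omega.gen 1->-4; new result 4.
  build.gen: re-runs because omega.gen 1->-4; kernel.gen 1->4; new result 4.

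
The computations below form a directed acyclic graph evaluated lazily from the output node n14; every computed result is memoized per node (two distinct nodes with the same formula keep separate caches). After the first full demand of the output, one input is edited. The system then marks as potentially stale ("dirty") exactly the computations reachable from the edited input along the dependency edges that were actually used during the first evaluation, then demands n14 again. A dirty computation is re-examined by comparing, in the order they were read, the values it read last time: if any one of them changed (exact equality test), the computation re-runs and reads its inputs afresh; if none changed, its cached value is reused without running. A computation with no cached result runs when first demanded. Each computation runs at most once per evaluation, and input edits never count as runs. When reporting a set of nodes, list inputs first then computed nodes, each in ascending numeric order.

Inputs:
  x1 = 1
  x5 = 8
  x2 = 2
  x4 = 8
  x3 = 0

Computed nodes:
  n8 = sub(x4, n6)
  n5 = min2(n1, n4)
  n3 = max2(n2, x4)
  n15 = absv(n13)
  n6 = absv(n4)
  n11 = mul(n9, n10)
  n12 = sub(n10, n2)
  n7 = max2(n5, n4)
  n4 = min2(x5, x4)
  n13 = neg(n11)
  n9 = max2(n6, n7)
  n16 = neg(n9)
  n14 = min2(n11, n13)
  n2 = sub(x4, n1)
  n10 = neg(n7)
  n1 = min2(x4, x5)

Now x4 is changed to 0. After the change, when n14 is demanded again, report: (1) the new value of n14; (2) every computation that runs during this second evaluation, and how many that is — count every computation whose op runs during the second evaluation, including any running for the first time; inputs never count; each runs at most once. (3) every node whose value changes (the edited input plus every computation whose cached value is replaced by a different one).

First demand of the output computes:
  n1 = min2(8, 8) = 8
  n4 = min2(8, 8) = 8
  n5 = min2(8, 8) = 8
  n6 = absv(8) = 8
  n7 = max2(8, 8) = 8
  n9 = max2(8, 8) = 8
  n10 = neg(8) = -8
  n11 = mul(8, -8) = -64
  n13 = neg(-64) = 64
  n14 = min2(-64, 64) = -64

After the edit, cleaning proceeds:
  n1: a read changed (x4 8->0) — executes, giving 0.
  n4: a read changed (x4 8->0) — executes, giving 0.
  n5: a read changed (n1 8->0; n4 8->0) — executes, giving 0.
  n6: a read changed (n4 8->0) — executes, giving 0.
  n7: a read changed (n5 8->0; n4 8->0) — executes, giving 0.
  n9: a read changed (n6 8->0; n7 8->0) — executes, giving 0.
  n10: a read changed (n7 8->0) — executes, giving 0.
  n11: a read changed (n9 8->0; n10 -8->0) — executes, giving 0.
  n13: a read changed (n11 -64->0) — executes, giving 0.
  n14: a read changed (n11 -64->0; n13 64->0) — executes, giving 0.

Demanding n14 again yields 0.
10 computations run: n1, n4, n5, n6, n7, n9, n10, n11, n13, n14.
The nodes whose values change: x4, n1, n4, n5, n6, n7, n9, n10, n11, n13, n14.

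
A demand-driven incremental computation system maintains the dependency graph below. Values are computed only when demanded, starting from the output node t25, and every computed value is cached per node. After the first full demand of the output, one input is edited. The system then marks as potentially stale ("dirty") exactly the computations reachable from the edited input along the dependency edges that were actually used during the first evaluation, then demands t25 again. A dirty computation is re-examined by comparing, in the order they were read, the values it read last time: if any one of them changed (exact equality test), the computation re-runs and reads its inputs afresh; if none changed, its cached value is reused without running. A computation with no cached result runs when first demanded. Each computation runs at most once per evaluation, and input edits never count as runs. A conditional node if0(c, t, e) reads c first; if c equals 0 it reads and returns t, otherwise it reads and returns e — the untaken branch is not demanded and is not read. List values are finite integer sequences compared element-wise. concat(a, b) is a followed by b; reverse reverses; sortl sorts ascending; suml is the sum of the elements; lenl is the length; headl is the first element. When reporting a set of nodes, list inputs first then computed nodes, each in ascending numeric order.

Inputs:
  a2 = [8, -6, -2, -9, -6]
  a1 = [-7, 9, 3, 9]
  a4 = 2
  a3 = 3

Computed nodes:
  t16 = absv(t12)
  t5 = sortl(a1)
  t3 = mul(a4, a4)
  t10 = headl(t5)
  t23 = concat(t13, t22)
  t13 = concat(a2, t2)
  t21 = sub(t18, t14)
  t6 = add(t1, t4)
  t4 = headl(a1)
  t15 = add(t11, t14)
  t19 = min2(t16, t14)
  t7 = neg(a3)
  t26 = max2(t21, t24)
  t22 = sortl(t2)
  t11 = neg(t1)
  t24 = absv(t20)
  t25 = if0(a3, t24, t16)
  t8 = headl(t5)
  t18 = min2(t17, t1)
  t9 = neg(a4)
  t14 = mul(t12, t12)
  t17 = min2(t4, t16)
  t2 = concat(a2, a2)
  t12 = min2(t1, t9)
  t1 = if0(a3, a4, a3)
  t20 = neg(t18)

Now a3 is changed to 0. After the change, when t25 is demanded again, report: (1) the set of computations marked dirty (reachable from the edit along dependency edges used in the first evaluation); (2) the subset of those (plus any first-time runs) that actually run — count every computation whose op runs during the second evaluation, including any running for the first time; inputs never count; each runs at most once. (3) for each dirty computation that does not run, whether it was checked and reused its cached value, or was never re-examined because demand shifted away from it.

First evaluation (everything demanded from the output):
  t1 = if0(a3=3 -> else branch a3) = 3
  t9 = neg(2) = -2
  t12 = min2(3, -2) = -2
  t16 = absv(-2) = 2
  t25 = if0(a3=3 -> else branch t16) = 2

Propagation after the edit:
  t1: runs — a3 3->0; a3 3->0; result 2.
  t4: demanded for the first time — runs, produces -7.
  t12: runs — t1 3->2; result -2 (same value as before).
  t16: checked — values it read are unchanged (t12 unchanged); reused cached 2 without running.
  t17: demanded for the first time — runs, produces -7.
  t18: demanded for the first time — runs, produces -7.
  t20: demanded for the first time — runs, produces 7.
  t24: demanded for the first time — runs, produces 7.
  t25: runs — a3 3->0; result 7.

Key observation: a condition flipped, so demand reaches new nodes — t4, t17, t18, t20, t24 run for the first time.

Marked dirty: t1, t12, t16, t25.
Computations that run: t1, t4, t12, t17, t18, t20, t24, t25 — 8 in total.
Checked but reused from cache: t16.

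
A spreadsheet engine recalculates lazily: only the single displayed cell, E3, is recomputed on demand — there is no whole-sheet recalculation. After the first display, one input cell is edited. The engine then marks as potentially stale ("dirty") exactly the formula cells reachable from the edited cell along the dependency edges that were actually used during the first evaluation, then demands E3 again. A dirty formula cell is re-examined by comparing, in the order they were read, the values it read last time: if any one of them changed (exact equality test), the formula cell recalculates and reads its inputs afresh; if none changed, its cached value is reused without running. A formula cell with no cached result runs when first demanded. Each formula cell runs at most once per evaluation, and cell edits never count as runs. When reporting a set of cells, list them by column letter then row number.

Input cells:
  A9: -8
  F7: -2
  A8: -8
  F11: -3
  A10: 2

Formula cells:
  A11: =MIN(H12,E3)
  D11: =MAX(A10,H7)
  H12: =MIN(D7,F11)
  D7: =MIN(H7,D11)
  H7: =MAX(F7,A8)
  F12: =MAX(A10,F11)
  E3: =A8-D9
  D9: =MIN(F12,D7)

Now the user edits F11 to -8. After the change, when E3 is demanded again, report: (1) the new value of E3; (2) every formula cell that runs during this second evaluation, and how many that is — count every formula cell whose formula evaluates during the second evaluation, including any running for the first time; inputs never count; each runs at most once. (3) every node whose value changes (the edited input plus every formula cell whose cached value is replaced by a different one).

New value of E3: -6.
Formula cells that run: F12 — 1 in total.
Values that change: F11.
Key observation: the change is absorbed at F12 — it re-runs but produces the same value, and the output's value is unchanged.

First evaluation (everything demanded from the output):
  F12 = MAX(2, -3) = 2
  H7 = MAX(-2, -8) = -2
  D11 = MAX(2, -2) = 2
  D7 = MIN(-2, 2) = -2
  D9 = MIN(2, -2) = -2
  E3 = -8 - -2 = -6

Propagation after the edit:
  F12: runs — F11 -3->-8; result 2 (same value as before).
  D9: checked — values it read are unchanged (F12 unchanged, D7 unchanged); reused cached -2 without running.
  E3: checked — values it read are unchanged (A8 unchanged, D9 unchanged); reused cached -6 without running.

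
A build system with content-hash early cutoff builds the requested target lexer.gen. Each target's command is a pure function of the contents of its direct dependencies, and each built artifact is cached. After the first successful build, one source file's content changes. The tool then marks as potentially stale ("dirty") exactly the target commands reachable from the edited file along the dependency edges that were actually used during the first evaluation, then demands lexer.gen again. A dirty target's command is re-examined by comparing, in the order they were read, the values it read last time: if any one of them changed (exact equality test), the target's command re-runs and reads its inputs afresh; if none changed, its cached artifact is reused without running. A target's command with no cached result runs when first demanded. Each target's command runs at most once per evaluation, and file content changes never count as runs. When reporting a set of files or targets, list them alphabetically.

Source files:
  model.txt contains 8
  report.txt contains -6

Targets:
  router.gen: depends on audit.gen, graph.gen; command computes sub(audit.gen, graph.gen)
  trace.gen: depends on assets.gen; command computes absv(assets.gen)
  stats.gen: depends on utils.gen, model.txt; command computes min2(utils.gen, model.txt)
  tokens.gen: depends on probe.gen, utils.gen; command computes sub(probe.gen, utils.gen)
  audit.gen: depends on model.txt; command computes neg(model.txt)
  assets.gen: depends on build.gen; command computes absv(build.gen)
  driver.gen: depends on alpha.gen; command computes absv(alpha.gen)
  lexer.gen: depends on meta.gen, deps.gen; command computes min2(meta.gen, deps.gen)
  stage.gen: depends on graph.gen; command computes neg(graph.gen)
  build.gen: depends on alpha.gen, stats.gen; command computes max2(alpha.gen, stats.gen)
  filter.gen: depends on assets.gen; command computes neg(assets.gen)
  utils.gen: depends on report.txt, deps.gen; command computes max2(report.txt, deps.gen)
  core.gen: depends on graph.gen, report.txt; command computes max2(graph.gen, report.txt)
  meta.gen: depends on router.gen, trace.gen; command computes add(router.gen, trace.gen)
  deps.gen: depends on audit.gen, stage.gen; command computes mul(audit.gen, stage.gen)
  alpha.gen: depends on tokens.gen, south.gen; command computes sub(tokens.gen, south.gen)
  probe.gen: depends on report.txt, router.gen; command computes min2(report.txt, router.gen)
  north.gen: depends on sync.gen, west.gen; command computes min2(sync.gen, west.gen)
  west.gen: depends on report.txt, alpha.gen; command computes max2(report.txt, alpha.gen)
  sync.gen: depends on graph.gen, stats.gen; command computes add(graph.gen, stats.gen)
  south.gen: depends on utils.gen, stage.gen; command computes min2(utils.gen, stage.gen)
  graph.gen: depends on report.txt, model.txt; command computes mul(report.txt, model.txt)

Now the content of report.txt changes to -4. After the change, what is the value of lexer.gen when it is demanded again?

First evaluation (everything demanded from the output):
  audit.gen = neg(8) = -8
  graph.gen = mul(-6, 8) = -48
  router.gen = sub(-8, -48) = 40
  probe.gen = min2(-6, 40) = -6
  stage.gen = neg(-48) = 48
  deps.gen = mul(-8, 48) = -384
  utils.gen = max2(-6, -384) = -6
  south.gen = min2(-6, 48) = -6
  stats.gen = min2(-6, 8) = -6
  tokens.gen = sub(-6, -6) = 0
  alpha.gen = sub(0, -6) = 6
  build.gen = max2(6, -6) = 6
  assets.gen = absv(6) = 6
  trace.gen = absv(6) = 6
  meta.gen = add(40, 6) = 46
  lexer.gen = min2(46, -384) = -384

Propagation after the edit:
  graph.gen: runs — report.txt -6->-4; result -32.
  router.gen: runs — graph.gen -48->-32; result 24.
  probe.gen: runs — report.txt -6->-4; router.gen 40->24; result -4.
  stage.gen: runs — graph.gen -48->-32; result 32.
  deps.gen: runs — stage.gen 48->32; result -256.
  utils.gen: runs — report.txt -6->-4; deps.gen -384->-256; result -4.
  south.gen: runs — utils.gen -6->-4; stage.gen 48->32; result -4.
  stats.gen: runs — utils.gen -6->-4; result -4.
  tokens.gen: runs — probe.gen -6->-4; utils.gen -6->-4; result 0 (same value as before).
  alpha.gen: runs — south.gen -6->-4; result 4.
  build.gen: runs — alpha.gen 6->4; stats.gen -6->-4; result 4.
  assets.gen: runs — build.gen 6->4; result 4.
  trace.gen: runs — assets.gen 6->4; result 4.
  meta.gen: runs — router.gen 40->24; trace.gen 6->4; result 28.
  lexer.gen: runs — meta.gen 46->28; deps.gen -384->-256; result -256.

New value of lexer.gen: -256.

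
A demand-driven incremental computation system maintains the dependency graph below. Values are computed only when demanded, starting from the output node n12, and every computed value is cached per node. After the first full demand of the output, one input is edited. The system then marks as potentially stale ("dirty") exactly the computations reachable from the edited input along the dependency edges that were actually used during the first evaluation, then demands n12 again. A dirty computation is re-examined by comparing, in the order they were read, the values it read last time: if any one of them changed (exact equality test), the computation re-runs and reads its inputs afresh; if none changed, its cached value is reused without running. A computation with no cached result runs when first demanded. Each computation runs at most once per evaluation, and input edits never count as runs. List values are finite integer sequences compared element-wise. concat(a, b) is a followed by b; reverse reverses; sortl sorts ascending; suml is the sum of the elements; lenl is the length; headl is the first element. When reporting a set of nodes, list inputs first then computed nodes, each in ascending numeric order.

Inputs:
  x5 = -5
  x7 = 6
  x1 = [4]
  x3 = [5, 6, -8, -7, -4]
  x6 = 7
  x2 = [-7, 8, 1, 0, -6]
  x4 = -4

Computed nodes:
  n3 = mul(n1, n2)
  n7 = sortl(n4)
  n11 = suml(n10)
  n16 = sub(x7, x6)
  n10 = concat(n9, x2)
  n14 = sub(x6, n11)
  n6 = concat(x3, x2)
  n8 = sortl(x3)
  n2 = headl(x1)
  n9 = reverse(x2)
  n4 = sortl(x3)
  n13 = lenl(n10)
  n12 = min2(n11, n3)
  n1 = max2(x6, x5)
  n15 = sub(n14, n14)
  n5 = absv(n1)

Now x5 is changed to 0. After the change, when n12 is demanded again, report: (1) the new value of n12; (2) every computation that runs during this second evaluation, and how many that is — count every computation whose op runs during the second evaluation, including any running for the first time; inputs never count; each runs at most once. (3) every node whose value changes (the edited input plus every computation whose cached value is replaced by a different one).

First evaluation (everything demanded from the output):
  n1 = max2(7, -5) = 7
  n2 = headl([4]) = 4
  n3 = mul(7, 4) = 28
  n9 = reverse([-7, 8, 1, 0, -6]) = [-6, 0, 1, 8, -7]
  n10 = concat([-6, 0, 1, 8, -7], [-7, 8, 1, 0, -6]) = [-6, 0, 1, 8, -7, -7, 8, 1, 0, -6]
  n11 = suml([-6, 0, 1, 8, -7, -7, 8, 1, 0, -6]) = -8
  n12 = min2(-8, 28) = -8

Propagation after the edit:
  n1: runs — x5 -5->0; result 7 (same value as before).
  n3: checked — values it read are unchanged (n1 unchanged, n2 unchanged); reused cached 28 without running.
  n12: checked — values it read are unchanged (n11 unchanged, n3 unchanged); reused cached -8 without running.

Key observation: the change is absorbed at n1 — it re-runs but produces the same value, and the output's value is unchanged.

New value of n12: -8.
Computations that run: n1 — 1 in total.
Values that change: x5.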